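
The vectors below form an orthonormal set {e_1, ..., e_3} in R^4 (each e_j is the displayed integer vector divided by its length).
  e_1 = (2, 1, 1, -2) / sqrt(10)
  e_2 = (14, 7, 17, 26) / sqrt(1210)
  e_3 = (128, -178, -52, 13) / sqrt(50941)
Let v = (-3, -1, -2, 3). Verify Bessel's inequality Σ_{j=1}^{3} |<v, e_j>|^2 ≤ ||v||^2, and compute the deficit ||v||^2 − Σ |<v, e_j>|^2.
Σ |<v, e_j>|^2 = 9514/421; ||v||^2 = 23; deficit = 169/421

Write each e_j = u_j / sqrt(<u_j, u_j>) where u_j is the displayed integer vector. Then <v, e_j> = <v, u_j> / sqrt(<u_j, u_j>), so |<v, e_j>|^2 = <v, u_j>^2 / <u_j, u_j>.
Coefficients: <v, e_1> = -15/sqrt(10), <v, e_2> = -5/sqrt(1210), <v, e_3> = -63/sqrt(50941).
Square and sum: Σ |<v, e_j>|^2 = 9514/421.
Compute ||v||^2 = v·v = 23.
Deficit = 23 − 9514/421 = 169/421 ≥ 0, confirming Bessel's inequality. (The deficit equals ||v − Σ <v,e_j> e_j||^2, the squared distance from v to span{e_j}.)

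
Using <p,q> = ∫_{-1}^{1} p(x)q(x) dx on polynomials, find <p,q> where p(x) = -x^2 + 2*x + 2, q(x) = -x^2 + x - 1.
<p,q> = -44/15

Expand the product: p(x)·q(x) = x^4 - 3*x^3 + x^2 - 2.
∫_{-1}^{1} of each monomial x^k gives [2/(k+1) if k even, 0 if k odd]. Integrating term-by-term (or equivalently evaluating the antiderivative F(x) = x^5/5 - 3*x^4/4 + x^3/3 - 2*x at the endpoints):
  F(1) − F(−1) = -133/60 − (43/60) = -44/15.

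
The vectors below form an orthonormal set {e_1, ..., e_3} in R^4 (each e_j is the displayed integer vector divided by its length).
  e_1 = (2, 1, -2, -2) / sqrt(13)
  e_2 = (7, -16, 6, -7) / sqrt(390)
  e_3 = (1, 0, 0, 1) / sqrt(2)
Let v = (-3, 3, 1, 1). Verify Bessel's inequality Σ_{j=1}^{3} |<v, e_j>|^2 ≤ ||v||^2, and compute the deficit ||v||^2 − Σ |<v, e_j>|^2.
Σ |<v, e_j>|^2 = 55/3; ||v||^2 = 20; deficit = 5/3

Write each e_j = u_j / sqrt(<u_j, u_j>) where u_j is the displayed integer vector. Then <v, e_j> = <v, u_j> / sqrt(<u_j, u_j>), so |<v, e_j>|^2 = <v, u_j>^2 / <u_j, u_j>.
Coefficients: <v, e_1> = -7/sqrt(13), <v, e_2> = -70/sqrt(390), <v, e_3> = -2/sqrt(2).
Square and sum: Σ |<v, e_j>|^2 = 55/3.
Compute ||v||^2 = v·v = 20.
Deficit = 20 − 55/3 = 5/3 ≥ 0, confirming Bessel's inequality. (The deficit equals ||v − Σ <v,e_j> e_j||^2, the squared distance from v to span{e_j}.)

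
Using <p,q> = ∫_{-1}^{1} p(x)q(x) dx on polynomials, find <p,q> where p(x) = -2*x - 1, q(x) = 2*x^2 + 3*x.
<p,q> = -16/3

Expand the product: p(x)·q(x) = -4*x^3 - 8*x^2 - 3*x.
∫_{-1}^{1} of each monomial x^k gives [2/(k+1) if k even, 0 if k odd]. Integrating term-by-term (or equivalently evaluating the antiderivative F(x) = -x^4 - 8*x^3/3 - 3*x^2/2 at the endpoints):
  F(1) − F(−1) = -31/6 − (1/6) = -16/3.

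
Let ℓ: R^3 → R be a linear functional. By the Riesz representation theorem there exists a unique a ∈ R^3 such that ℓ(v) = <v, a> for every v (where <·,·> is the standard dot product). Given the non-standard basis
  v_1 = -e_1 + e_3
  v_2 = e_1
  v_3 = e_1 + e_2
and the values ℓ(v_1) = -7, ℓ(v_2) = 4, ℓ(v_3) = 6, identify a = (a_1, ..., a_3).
a = (4, 2, -3)

Write a = (a_1, ..., a_3) in the standard basis. For each basis vector v_i, ℓ(v_i) = <v_i, a> is a linear equation in the a_j's. Collect the n equations into a matrix system V a = ℓ, where row i of V is v_i (expressed in the standard basis). Since V is invertible (lower-triangular with 1s on the diagonal, up to permutation), solve by back-substitution:
  V =
[[-1, 0, 1],
 [1, 0, 0],
 [1, 1, 0]]
  V a = (-7, 4, 6)
Solving gives a = (4, 2, -3).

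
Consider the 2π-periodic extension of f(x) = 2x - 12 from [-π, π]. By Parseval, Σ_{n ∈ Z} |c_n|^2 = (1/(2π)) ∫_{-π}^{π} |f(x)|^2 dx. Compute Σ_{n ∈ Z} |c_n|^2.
Σ |c_n|^2 = 4π^2/3 + 144

Expand and integrate term by term over [-π, π]:
  ∫ (2x)^2 dx = 4·(2π^3/3); ∫ 2·2·(-12)·x dx = 0 (odd integrand); ∫ (-12)^2 dx = 144·2π.
So (1/(2π)) ∫_{-π}^{π} (2x - 12)^2 dx = 4π^2/3 + 144 = 4π^2/3 + 144.
Parseval ⇒ Σ |c_n|^2 = 4π^2/3 + 144.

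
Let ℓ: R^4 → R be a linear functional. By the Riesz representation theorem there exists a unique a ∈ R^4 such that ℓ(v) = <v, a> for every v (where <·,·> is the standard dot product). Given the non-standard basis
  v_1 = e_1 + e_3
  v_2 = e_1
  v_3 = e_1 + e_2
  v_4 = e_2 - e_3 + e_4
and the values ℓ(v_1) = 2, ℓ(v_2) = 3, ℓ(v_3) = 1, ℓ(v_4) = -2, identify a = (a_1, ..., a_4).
a = (3, -2, -1, -1)

Write a = (a_1, ..., a_4) in the standard basis. For each basis vector v_i, ℓ(v_i) = <v_i, a> is a linear equation in the a_j's. Collect the n equations into a matrix system V a = ℓ, where row i of V is v_i (expressed in the standard basis). Since V is invertible (lower-triangular with 1s on the diagonal, up to permutation), solve by back-substitution:
  V =
[[1, 0, 1, 0],
 [1, 0, 0, 0],
 [1, 1, 0, 0],
 [0, 1, -1, 1]]
  V a = (2, 3, 1, -2)
Solving gives a = (3, -2, -1, -1).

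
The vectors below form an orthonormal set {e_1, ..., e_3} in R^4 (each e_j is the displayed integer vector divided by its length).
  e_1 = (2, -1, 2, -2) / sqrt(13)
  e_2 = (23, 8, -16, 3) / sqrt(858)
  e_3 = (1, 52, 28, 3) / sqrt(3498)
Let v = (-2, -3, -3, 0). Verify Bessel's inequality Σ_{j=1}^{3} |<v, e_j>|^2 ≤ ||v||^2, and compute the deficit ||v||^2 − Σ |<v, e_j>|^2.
Σ |<v, e_j>|^2 = 1117/53; ||v||^2 = 22; deficit = 49/53

Write each e_j = u_j / sqrt(<u_j, u_j>) where u_j is the displayed integer vector. Then <v, e_j> = <v, u_j> / sqrt(<u_j, u_j>), so |<v, e_j>|^2 = <v, u_j>^2 / <u_j, u_j>.
Coefficients: <v, e_1> = -7/sqrt(13), <v, e_2> = -22/sqrt(858), <v, e_3> = -242/sqrt(3498).
Square and sum: Σ |<v, e_j>|^2 = 1117/53.
Compute ||v||^2 = v·v = 22.
Deficit = 22 − 1117/53 = 49/53 ≥ 0, confirming Bessel's inequality. (The deficit equals ||v − Σ <v,e_j> e_j||^2, the squared distance from v to span{e_j}.)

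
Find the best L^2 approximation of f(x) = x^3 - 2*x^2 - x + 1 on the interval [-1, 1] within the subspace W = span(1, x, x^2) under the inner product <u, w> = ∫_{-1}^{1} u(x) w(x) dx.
g(x) = -2*x^2 - 2*x/5 + 1

The best approximation g ∈ W is the orthogonal projection of f onto W. Writing g = a_0 + a_1 x + a_2 x^2, the coefficients solve the normal equations G · a = b where
  G_{ij} = <φ_i, φ_j> and b_i = <f, φ_i>, with φ_0 = 1, φ_1 = x, φ_2 = x^2.
G =
  [2, 0, 2/3]
  [0, 2/3, 0]
  [2/3, 0, 2/5],
b = (2/3, -4/15, -2/15).
Solving gives a_0 = 1, a_1 = -2/5, a_2 = -2, so
  g(x) = -2*x^2 - 2*x/5 + 1.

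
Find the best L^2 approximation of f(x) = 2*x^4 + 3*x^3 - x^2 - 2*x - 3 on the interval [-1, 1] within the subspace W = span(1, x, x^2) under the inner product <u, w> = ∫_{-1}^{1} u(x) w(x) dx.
g(x) = 5*x^2/7 - x/5 - 111/35

The best approximation g ∈ W is the orthogonal projection of f onto W. Writing g = a_0 + a_1 x + a_2 x^2, the coefficients solve the normal equations G · a = b where
  G_{ij} = <φ_i, φ_j> and b_i = <f, φ_i>, with φ_0 = 1, φ_1 = x, φ_2 = x^2.
G =
  [2, 0, 2/3]
  [0, 2/3, 0]
  [2/3, 0, 2/5],
b = (-88/15, -2/15, -64/35).
Solving gives a_0 = -111/35, a_1 = -1/5, a_2 = 5/7, so
  g(x) = 5*x^2/7 - x/5 - 111/35.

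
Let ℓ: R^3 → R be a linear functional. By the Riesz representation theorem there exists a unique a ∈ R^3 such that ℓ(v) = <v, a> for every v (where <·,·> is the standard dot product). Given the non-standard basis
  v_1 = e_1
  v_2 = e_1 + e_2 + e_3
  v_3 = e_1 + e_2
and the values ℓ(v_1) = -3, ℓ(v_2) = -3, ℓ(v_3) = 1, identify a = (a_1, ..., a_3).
a = (-3, 4, -4)

Write a = (a_1, ..., a_3) in the standard basis. For each basis vector v_i, ℓ(v_i) = <v_i, a> is a linear equation in the a_j's. Collect the n equations into a matrix system V a = ℓ, where row i of V is v_i (expressed in the standard basis). Since V is invertible (lower-triangular with 1s on the diagonal, up to permutation), solve by back-substitution:
  V =
[[1, 0, 0],
 [1, 1, 1],
 [1, 1, 0]]
  V a = (-3, -3, 1)
Solving gives a = (-3, 4, -4).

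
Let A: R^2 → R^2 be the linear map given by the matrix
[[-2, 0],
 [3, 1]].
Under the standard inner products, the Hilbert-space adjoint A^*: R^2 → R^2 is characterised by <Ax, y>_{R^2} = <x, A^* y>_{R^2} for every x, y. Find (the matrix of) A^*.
A^* = A^T =
[[-2, 3],
 [0, 1]]

For real matrices with standard dot products, the defining identity <Ax, y> = <x, A^* y> gives (Ax)^T y = x^T (A^*) y, i.e. x^T A^T y = x^T (A^*) y. Since this holds for all x, y, we must have A^* = A^T. Therefore
A^* =
[[-2, 3],
 [0, 1]].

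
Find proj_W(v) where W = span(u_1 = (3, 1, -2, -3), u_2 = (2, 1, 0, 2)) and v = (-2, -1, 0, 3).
proj_W(v) = (-357/206, -53/103, 145/103, 513/206)

Set up U = [u_1 | ... | u_2] ∈ R^(4×2). The projector onto W = col(U) is P = U (U^T U)^(-1) U^T.
Compute U^T U =
  [23, 1]
  [1, 9],
and U^T v = (-16, 1).
Solve U^T U · c = U^T v for the coefficients: c = (-145/206, 39/206). The projection is proj_W(v) = U c.
Check: (v - proj_W(v)) · u_1 = 0  (should be 0).
Check: (v - proj_W(v)) · u_2 = 0  (should be 0).
Result: proj_W(v) = (-357/206, -53/103, 145/103, 513/206).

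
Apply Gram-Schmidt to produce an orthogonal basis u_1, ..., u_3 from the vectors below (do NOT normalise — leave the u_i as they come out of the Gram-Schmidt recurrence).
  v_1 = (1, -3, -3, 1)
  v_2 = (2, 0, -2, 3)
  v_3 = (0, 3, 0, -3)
Orthogonal basis:
  u_1 = (1, -3, -3, 1)
  u_2 = (29/20, 33/20, -7/20, 49/20)
  u_3 = (67/73, 114/73, -137/73, -136/73)

Apply the Gram-Schmidt recurrence
  u_1 = v_1
  u_i = v_i − Σ_{j<i} ((v_i · u_j) / (u_j · u_j)) · u_j.

Step by step this gives:
  u_1 = (1, -3, -3, 1)
  u_2 = (29/20, 33/20, -7/20, 49/20)
  u_3 = (67/73, 114/73, -137/73, -136/73)

Orthogonality check:
  u_2 · u_1 = 0 (should be 0)
  u_3 · u_1 = 0 (should be 0)
  u_3 · u_2 = 0 (should be 0)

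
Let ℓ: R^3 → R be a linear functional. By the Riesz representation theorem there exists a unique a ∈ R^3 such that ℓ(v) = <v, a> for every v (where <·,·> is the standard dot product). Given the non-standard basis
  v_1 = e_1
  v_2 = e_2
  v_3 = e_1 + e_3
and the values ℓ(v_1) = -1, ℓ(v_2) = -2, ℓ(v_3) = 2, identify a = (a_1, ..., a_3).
a = (-1, -2, 3)

Write a = (a_1, ..., a_3) in the standard basis. For each basis vector v_i, ℓ(v_i) = <v_i, a> is a linear equation in the a_j's. Collect the n equations into a matrix system V a = ℓ, where row i of V is v_i (expressed in the standard basis). Since V is invertible (lower-triangular with 1s on the diagonal, up to permutation), solve by back-substitution:
  V =
[[1, 0, 0],
 [0, 1, 0],
 [1, 0, 1]]
  V a = (-1, -2, 2)
Solving gives a = (-1, -2, 3).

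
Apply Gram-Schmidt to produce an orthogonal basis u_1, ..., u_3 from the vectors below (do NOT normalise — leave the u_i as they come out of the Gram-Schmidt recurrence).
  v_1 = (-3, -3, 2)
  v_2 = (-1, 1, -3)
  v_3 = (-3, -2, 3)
Orthogonal basis:
  u_1 = (-3, -3, 2)
  u_2 = (-20/11, 2/11, -27/11)
  u_3 = (-119/206, 187/206, 51/103)

Apply the Gram-Schmidt recurrence
  u_1 = v_1
  u_i = v_i − Σ_{j<i} ((v_i · u_j) / (u_j · u_j)) · u_j.

Step by step this gives:
  u_1 = (-3, -3, 2)
  u_2 = (-20/11, 2/11, -27/11)
  u_3 = (-119/206, 187/206, 51/103)

Orthogonality check:
  u_2 · u_1 = 0 (should be 0)
  u_3 · u_1 = 0 (should be 0)
  u_3 · u_2 = 0 (should be 0)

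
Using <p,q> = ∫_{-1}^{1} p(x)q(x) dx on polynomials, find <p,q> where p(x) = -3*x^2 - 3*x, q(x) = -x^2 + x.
<p,q> = -4/5

Expand the product: p(x)·q(x) = 3*x^4 - 3*x^2.
∫_{-1}^{1} of each monomial x^k gives [2/(k+1) if k even, 0 if k odd]. Integrating term-by-term (or equivalently evaluating the antiderivative F(x) = 3*x^5/5 - x^3 at the endpoints):
  F(1) − F(−1) = -2/5 − (2/5) = -4/5.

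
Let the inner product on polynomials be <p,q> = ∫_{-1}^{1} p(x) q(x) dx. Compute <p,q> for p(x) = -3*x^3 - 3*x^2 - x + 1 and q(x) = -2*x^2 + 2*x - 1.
<p,q> = -8/3

Expand the product: p(x)·q(x) = 6*x^5 - x^3 - x^2 + 3*x - 1.
∫_{-1}^{1} of each monomial x^k gives [2/(k+1) if k even, 0 if k odd]. Integrating term-by-term (or equivalently evaluating the antiderivative F(x) = x^6 - x^4/4 - x^3/3 + 3*x^2/2 - x at the endpoints):
  F(1) − F(−1) = 11/12 − (43/12) = -8/3.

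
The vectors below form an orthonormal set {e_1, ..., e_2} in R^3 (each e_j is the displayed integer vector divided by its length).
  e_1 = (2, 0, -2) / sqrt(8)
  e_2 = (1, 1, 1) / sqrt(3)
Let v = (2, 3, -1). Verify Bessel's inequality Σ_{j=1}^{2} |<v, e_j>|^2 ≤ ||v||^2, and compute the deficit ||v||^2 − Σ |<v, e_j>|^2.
Σ |<v, e_j>|^2 = 59/6; ||v||^2 = 14; deficit = 25/6

Write each e_j = u_j / sqrt(<u_j, u_j>) where u_j is the displayed integer vector. Then <v, e_j> = <v, u_j> / sqrt(<u_j, u_j>), so |<v, e_j>|^2 = <v, u_j>^2 / <u_j, u_j>.
Coefficients: <v, e_1> = 6/sqrt(8), <v, e_2> = 4/sqrt(3).
Square and sum: Σ |<v, e_j>|^2 = 59/6.
Compute ||v||^2 = v·v = 14.
Deficit = 14 − 59/6 = 25/6 ≥ 0, confirming Bessel's inequality. (The deficit equals ||v − Σ <v,e_j> e_j||^2, the squared distance from v to span{e_j}.)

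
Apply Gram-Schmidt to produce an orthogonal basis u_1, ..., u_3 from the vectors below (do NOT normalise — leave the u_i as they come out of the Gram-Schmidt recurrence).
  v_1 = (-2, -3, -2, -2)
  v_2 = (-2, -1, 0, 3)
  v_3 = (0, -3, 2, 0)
Orthogonal basis:
  u_1 = (-2, -3, -2, -2)
  u_2 = (-40/21, -6/7, 2/21, 65/21)
  u_3 = (250/293, -620/293, 720/293, -40/293)

Apply the Gram-Schmidt recurrence
  u_1 = v_1
  u_i = v_i − Σ_{j<i} ((v_i · u_j) / (u_j · u_j)) · u_j.

Step by step this gives:
  u_1 = (-2, -3, -2, -2)
  u_2 = (-40/21, -6/7, 2/21, 65/21)
  u_3 = (250/293, -620/293, 720/293, -40/293)

Orthogonality check:
  u_2 · u_1 = 0 (should be 0)
  u_3 · u_1 = 0 (should be 0)
  u_3 · u_2 = 0 (should be 0)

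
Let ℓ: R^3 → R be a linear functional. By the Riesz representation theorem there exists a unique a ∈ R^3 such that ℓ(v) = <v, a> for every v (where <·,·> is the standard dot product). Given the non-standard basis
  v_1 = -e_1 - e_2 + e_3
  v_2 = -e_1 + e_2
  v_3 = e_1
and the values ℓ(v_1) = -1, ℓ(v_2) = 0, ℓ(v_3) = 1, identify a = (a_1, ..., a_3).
a = (1, 1, 1)

Write a = (a_1, ..., a_3) in the standard basis. For each basis vector v_i, ℓ(v_i) = <v_i, a> is a linear equation in the a_j's. Collect the n equations into a matrix system V a = ℓ, where row i of V is v_i (expressed in the standard basis). Since V is invertible (lower-triangular with 1s on the diagonal, up to permutation), solve by back-substitution:
  V =
[[-1, -1, 1],
 [-1, 1, 0],
 [1, 0, 0]]
  V a = (-1, 0, 1)
Solving gives a = (1, 1, 1).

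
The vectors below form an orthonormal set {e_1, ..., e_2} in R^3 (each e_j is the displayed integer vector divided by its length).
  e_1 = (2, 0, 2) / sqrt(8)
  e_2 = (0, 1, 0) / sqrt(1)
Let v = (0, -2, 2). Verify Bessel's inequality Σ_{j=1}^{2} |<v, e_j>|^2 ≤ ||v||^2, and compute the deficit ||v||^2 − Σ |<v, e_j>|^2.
Σ |<v, e_j>|^2 = 6; ||v||^2 = 8; deficit = 2

Write each e_j = u_j / sqrt(<u_j, u_j>) where u_j is the displayed integer vector. Then <v, e_j> = <v, u_j> / sqrt(<u_j, u_j>), so |<v, e_j>|^2 = <v, u_j>^2 / <u_j, u_j>.
Coefficients: <v, e_1> = 4/sqrt(8), <v, e_2> = -2/sqrt(1).
Square and sum: Σ |<v, e_j>|^2 = 6.
Compute ||v||^2 = v·v = 8.
Deficit = 8 − 6 = 2 ≥ 0, confirming Bessel's inequality. (The deficit equals ||v − Σ <v,e_j> e_j||^2, the squared distance from v to span{e_j}.)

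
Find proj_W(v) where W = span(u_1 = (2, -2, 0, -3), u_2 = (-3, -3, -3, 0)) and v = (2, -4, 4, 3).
proj_W(v) = (52/51, 16/51, 2/3, -9/17)

Set up U = [u_1 | ... | u_2] ∈ R^(4×2). The projector onto W = col(U) is P = U (U^T U)^(-1) U^T.
Compute U^T U =
  [17, 0]
  [0, 27],
and U^T v = (3, -6).
Solve U^T U · c = U^T v for the coefficients: c = (3/17, -2/9). The projection is proj_W(v) = U c.
Check: (v - proj_W(v)) · u_1 = 0  (should be 0).
Check: (v - proj_W(v)) · u_2 = 0  (should be 0).
Result: proj_W(v) = (52/51, 16/51, 2/3, -9/17).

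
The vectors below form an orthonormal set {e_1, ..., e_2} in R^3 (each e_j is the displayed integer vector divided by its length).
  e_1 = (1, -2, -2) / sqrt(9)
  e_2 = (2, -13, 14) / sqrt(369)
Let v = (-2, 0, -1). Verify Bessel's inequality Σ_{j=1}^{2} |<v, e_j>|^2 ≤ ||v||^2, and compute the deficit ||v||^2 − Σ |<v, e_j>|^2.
Σ |<v, e_j>|^2 = 36/41; ||v||^2 = 5; deficit = 169/41

Write each e_j = u_j / sqrt(<u_j, u_j>) where u_j is the displayed integer vector. Then <v, e_j> = <v, u_j> / sqrt(<u_j, u_j>), so |<v, e_j>|^2 = <v, u_j>^2 / <u_j, u_j>.
Coefficients: <v, e_1> = 0/sqrt(9), <v, e_2> = -18/sqrt(369).
Square and sum: Σ |<v, e_j>|^2 = 36/41.
Compute ||v||^2 = v·v = 5.
Deficit = 5 − 36/41 = 169/41 ≥ 0, confirming Bessel's inequality. (The deficit equals ||v − Σ <v,e_j> e_j||^2, the squared distance from v to span{e_j}.)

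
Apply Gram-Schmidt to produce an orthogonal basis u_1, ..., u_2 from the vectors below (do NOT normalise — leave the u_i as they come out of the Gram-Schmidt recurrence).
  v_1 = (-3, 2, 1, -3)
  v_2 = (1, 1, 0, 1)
Orthogonal basis:
  u_1 = (-3, 2, 1, -3)
  u_2 = (11/23, 31/23, 4/23, 11/23)

Apply the Gram-Schmidt recurrence
  u_1 = v_1
  u_i = v_i − Σ_{j<i} ((v_i · u_j) / (u_j · u_j)) · u_j.

Step by step this gives:
  u_1 = (-3, 2, 1, -3)
  u_2 = (11/23, 31/23, 4/23, 11/23)

Orthogonality check:
  u_2 · u_1 = 0 (should be 0)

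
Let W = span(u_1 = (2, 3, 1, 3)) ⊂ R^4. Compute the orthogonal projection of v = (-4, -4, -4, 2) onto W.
proj_W(v) = (-36/23, -54/23, -18/23, -54/23)

Set up U = [u_1 | ... | u_1] ∈ R^(4×1). The projector onto W = col(U) is P = U (U^T U)^(-1) U^T.
Compute U^T U =
  [23],
and U^T v = (-18).
Solve U^T U · c = U^T v for the coefficients: c = (-18/23). The projection is proj_W(v) = U c.
Check: (v - proj_W(v)) · u_1 = 0  (should be 0).
Result: proj_W(v) = (-36/23, -54/23, -18/23, -54/23).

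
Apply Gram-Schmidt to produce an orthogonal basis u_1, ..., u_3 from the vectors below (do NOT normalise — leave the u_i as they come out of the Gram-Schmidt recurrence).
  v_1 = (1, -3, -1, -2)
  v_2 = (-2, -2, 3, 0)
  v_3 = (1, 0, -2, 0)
Orthogonal basis:
  u_1 = (1, -3, -1, -2)
  u_2 = (-31/15, -9/5, 46/15, 2/15)
  u_3 = (-51/254, -69/254, -40/127, 59/127)

Apply the Gram-Schmidt recurrence
  u_1 = v_1
  u_i = v_i − Σ_{j<i} ((v_i · u_j) / (u_j · u_j)) · u_j.

Step by step this gives:
  u_1 = (1, -3, -1, -2)
  u_2 = (-31/15, -9/5, 46/15, 2/15)
  u_3 = (-51/254, -69/254, -40/127, 59/127)

Orthogonality check:
  u_2 · u_1 = 0 (should be 0)
  u_3 · u_1 = 0 (should be 0)
  u_3 · u_2 = 0 (should be 0)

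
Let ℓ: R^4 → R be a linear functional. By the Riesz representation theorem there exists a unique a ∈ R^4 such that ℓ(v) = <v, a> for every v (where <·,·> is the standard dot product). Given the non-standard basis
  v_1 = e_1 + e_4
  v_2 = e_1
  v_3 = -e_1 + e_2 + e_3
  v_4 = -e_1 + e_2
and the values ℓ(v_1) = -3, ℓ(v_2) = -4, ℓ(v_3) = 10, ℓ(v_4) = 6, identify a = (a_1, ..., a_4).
a = (-4, 2, 4, 1)

Write a = (a_1, ..., a_4) in the standard basis. For each basis vector v_i, ℓ(v_i) = <v_i, a> is a linear equation in the a_j's. Collect the n equations into a matrix system V a = ℓ, where row i of V is v_i (expressed in the standard basis). Since V is invertible (lower-triangular with 1s on the diagonal, up to permutation), solve by back-substitution:
  V =
[[1, 0, 0, 1],
 [1, 0, 0, 0],
 [-1, 1, 1, 0],
 [-1, 1, 0, 0]]
  V a = (-3, -4, 10, 6)
Solving gives a = (-4, 2, 4, 1).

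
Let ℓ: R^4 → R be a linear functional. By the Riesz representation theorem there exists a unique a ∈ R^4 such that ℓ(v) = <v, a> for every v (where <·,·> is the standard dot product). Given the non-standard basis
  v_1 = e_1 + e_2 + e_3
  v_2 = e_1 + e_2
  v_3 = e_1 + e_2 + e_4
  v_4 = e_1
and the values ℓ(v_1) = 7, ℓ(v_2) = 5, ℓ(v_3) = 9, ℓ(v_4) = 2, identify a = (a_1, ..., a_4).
a = (2, 3, 2, 4)

Write a = (a_1, ..., a_4) in the standard basis. For each basis vector v_i, ℓ(v_i) = <v_i, a> is a linear equation in the a_j's. Collect the n equations into a matrix system V a = ℓ, where row i of V is v_i (expressed in the standard basis). Since V is invertible (lower-triangular with 1s on the diagonal, up to permutation), solve by back-substitution:
  V =
[[1, 1, 1, 0],
 [1, 1, 0, 0],
 [1, 1, 0, 1],
 [1, 0, 0, 0]]
  V a = (7, 5, 9, 2)
Solving gives a = (2, 3, 2, 4).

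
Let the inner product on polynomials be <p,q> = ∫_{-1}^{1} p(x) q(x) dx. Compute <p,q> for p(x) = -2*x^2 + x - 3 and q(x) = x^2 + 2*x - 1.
<p,q> = 88/15

Expand the product: p(x)·q(x) = -2*x^4 - 3*x^3 + x^2 - 7*x + 3.
∫_{-1}^{1} of each monomial x^k gives [2/(k+1) if k even, 0 if k odd]. Integrating term-by-term (or equivalently evaluating the antiderivative F(x) = -2*x^5/5 - 3*x^4/4 + x^3/3 - 7*x^2/2 + 3*x at the endpoints):
  F(1) − F(−1) = -79/60 − (-431/60) = 88/15.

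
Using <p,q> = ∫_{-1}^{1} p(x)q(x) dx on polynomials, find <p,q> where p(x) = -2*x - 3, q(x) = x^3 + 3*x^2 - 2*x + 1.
<p,q> = -152/15

Expand the product: p(x)·q(x) = -2*x^4 - 9*x^3 - 5*x^2 + 4*x - 3.
∫_{-1}^{1} of each monomial x^k gives [2/(k+1) if k even, 0 if k odd]. Integrating term-by-term (or equivalently evaluating the antiderivative F(x) = -2*x^5/5 - 9*x^4/4 - 5*x^3/3 + 2*x^2 - 3*x at the endpoints):
  F(1) − F(−1) = -319/60 − (289/60) = -152/15.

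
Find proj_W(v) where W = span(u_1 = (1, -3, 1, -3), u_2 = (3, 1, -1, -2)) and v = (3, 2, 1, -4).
proj_W(v) = (18/5, 26/55, -10/11, -32/11)

Set up U = [u_1 | ... | u_2] ∈ R^(4×2). The projector onto W = col(U) is P = U (U^T U)^(-1) U^T.
Compute U^T U =
  [20, 5]
  [5, 15],
and U^T v = (10, 18).
Solve U^T U · c = U^T v for the coefficients: c = (12/55, 62/55). The projection is proj_W(v) = U c.
Check: (v - proj_W(v)) · u_1 = 0  (should be 0).
Check: (v - proj_W(v)) · u_2 = 0  (should be 0).
Result: proj_W(v) = (18/5, 26/55, -10/11, -32/11).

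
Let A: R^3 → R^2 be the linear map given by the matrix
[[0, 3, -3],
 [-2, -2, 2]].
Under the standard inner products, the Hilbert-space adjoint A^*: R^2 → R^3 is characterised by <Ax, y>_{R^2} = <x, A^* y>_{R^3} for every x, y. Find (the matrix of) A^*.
A^* = A^T =
[[0, -2],
 [3, -2],
 [-3, 2]]

For real matrices with standard dot products, the defining identity <Ax, y> = <x, A^* y> gives (Ax)^T y = x^T (A^*) y, i.e. x^T A^T y = x^T (A^*) y. Since this holds for all x, y, we must have A^* = A^T. Therefore
A^* =
[[0, -2],
 [3, -2],
 [-3, 2]].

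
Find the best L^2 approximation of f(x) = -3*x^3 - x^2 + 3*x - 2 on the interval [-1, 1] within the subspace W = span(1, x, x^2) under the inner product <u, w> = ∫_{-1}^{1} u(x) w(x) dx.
g(x) = -x^2 + 6*x/5 - 2

The best approximation g ∈ W is the orthogonal projection of f onto W. Writing g = a_0 + a_1 x + a_2 x^2, the coefficients solve the normal equations G · a = b where
  G_{ij} = <φ_i, φ_j> and b_i = <f, φ_i>, with φ_0 = 1, φ_1 = x, φ_2 = x^2.
G =
  [2, 0, 2/3]
  [0, 2/3, 0]
  [2/3, 0, 2/5],
b = (-14/3, 4/5, -26/15).
Solving gives a_0 = -2, a_1 = 6/5, a_2 = -1, so
  g(x) = -x^2 + 6*x/5 - 2.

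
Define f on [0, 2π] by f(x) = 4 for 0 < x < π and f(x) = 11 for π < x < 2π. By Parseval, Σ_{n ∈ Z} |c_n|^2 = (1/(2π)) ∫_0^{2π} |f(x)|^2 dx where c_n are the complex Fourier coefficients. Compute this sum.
Σ |c_n|^2 = 137/2

Parseval equates the L^2 energy of f (normalised by 1/(2π)) with the ℓ^2 sum of its Fourier coefficients: (1/(2π)) ∫_0^{2π} |f|^2 = Σ |c_n|^2.
Compute the left side: (1/(2π)) [∫_0^π 4^2 dx + ∫_π^{2π} 11^2 dx] = (1/(2π)) · (16π + 121π) = (16 + 121)/2 = 137/2.
So Σ_{n ∈ Z} |c_n|^2 = 137/2.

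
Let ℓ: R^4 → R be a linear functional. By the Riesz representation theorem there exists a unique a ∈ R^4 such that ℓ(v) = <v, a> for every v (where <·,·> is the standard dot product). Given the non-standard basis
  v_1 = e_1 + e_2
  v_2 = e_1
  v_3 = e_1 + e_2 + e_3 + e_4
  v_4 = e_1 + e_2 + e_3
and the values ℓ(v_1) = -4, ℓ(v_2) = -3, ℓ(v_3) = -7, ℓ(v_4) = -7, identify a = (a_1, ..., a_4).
a = (-3, -1, -3, 0)

Write a = (a_1, ..., a_4) in the standard basis. For each basis vector v_i, ℓ(v_i) = <v_i, a> is a linear equation in the a_j's. Collect the n equations into a matrix system V a = ℓ, where row i of V is v_i (expressed in the standard basis). Since V is invertible (lower-triangular with 1s on the diagonal, up to permutation), solve by back-substitution:
  V =
[[1, 1, 0, 0],
 [1, 0, 0, 0],
 [1, 1, 1, 1],
 [1, 1, 1, 0]]
  V a = (-4, -3, -7, -7)
Solving gives a = (-3, -1, -3, 0).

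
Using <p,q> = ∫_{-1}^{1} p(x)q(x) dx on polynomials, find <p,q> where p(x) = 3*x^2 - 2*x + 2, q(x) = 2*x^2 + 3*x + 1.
<p,q> = 106/15

Expand the product: p(x)·q(x) = 6*x^4 + 5*x^3 + x^2 + 4*x + 2.
∫_{-1}^{1} of each monomial x^k gives [2/(k+1) if k even, 0 if k odd]. Integrating term-by-term (or equivalently evaluating the antiderivative F(x) = 6*x^5/5 + 5*x^4/4 + x^3/3 + 2*x^2 + 2*x at the endpoints):
  F(1) − F(−1) = 407/60 − (-17/60) = 106/15.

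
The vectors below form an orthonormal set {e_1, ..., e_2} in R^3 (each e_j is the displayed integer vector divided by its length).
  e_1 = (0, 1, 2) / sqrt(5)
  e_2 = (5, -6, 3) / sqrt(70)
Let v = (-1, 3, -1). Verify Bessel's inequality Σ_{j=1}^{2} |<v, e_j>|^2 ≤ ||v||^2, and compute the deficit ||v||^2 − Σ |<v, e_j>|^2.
Σ |<v, e_j>|^2 = 69/7; ||v||^2 = 11; deficit = 8/7

Write each e_j = u_j / sqrt(<u_j, u_j>) where u_j is the displayed integer vector. Then <v, e_j> = <v, u_j> / sqrt(<u_j, u_j>), so |<v, e_j>|^2 = <v, u_j>^2 / <u_j, u_j>.
Coefficients: <v, e_1> = 1/sqrt(5), <v, e_2> = -26/sqrt(70).
Square and sum: Σ |<v, e_j>|^2 = 69/7.
Compute ||v||^2 = v·v = 11.
Deficit = 11 − 69/7 = 8/7 ≥ 0, confirming Bessel's inequality. (The deficit equals ||v − Σ <v,e_j> e_j||^2, the squared distance from v to span{e_j}.)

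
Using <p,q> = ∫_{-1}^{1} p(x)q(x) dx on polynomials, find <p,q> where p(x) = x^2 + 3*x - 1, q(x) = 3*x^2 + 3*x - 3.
<p,q> = 46/5

Expand the product: p(x)·q(x) = 3*x^4 + 12*x^3 + 3*x^2 - 12*x + 3.
∫_{-1}^{1} of each monomial x^k gives [2/(k+1) if k even, 0 if k odd]. Integrating term-by-term (or equivalently evaluating the antiderivative F(x) = 3*x^5/5 + 3*x^4 + x^3 - 6*x^2 + 3*x at the endpoints):
  F(1) − F(−1) = 8/5 − (-38/5) = 46/5.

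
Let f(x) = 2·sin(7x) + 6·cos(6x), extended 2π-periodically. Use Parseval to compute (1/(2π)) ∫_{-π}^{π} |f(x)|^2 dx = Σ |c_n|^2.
Σ |c_n|^2 = 20

Expand |f|^2 and use orthogonality of {sin(nx), cos(mx)} on [-π, π]:
  ∫_{-π}^{π} sin(nx)^2 dx = π, ∫ cos(mx)^2 dx = π, and cross terms integrate to 0.
So ∫_{-π}^{π} f(x)^2 dx = 2^2 · π + 6^2 · π = (4 + 36)π.
Divide by 2π: (4 + 36)/2 = 20.
By Parseval, this equals Σ |c_n|^2.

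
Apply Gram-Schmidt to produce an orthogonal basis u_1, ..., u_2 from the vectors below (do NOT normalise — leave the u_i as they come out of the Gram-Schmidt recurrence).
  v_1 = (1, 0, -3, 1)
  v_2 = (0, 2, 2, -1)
Orthogonal basis:
  u_1 = (1, 0, -3, 1)
  u_2 = (7/11, 2, 1/11, -4/11)

Apply the Gram-Schmidt recurrence
  u_1 = v_1
  u_i = v_i − Σ_{j<i} ((v_i · u_j) / (u_j · u_j)) · u_j.

Step by step this gives:
  u_1 = (1, 0, -3, 1)
  u_2 = (7/11, 2, 1/11, -4/11)

Orthogonality check:
  u_2 · u_1 = 0 (should be 0)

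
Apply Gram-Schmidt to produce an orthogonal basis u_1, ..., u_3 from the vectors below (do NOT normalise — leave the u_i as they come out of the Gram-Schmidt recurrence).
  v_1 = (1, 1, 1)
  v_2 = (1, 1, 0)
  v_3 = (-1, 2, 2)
Orthogonal basis:
  u_1 = (1, 1, 1)
  u_2 = (1/3, 1/3, -2/3)
  u_3 = (-3/2, 3/2, 0)

Apply the Gram-Schmidt recurrence
  u_1 = v_1
  u_i = v_i − Σ_{j<i} ((v_i · u_j) / (u_j · u_j)) · u_j.

Step by step this gives:
  u_1 = (1, 1, 1)
  u_2 = (1/3, 1/3, -2/3)
  u_3 = (-3/2, 3/2, 0)

Orthogonality check:
  u_2 · u_1 = 0 (should be 0)
  u_3 · u_1 = 0 (should be 0)
  u_3 · u_2 = 0 (should be 0)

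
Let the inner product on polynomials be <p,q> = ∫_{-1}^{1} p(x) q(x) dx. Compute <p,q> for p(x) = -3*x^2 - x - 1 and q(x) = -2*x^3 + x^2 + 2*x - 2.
<p,q> = 28/5

Expand the product: p(x)·q(x) = 6*x^5 - x^4 - 5*x^3 + 3*x^2 + 2.
∫_{-1}^{1} of each monomial x^k gives [2/(k+1) if k even, 0 if k odd]. Integrating term-by-term (or equivalently evaluating the antiderivative F(x) = x^6 - x^5/5 - 5*x^4/4 + x^3 + 2*x at the endpoints):
  F(1) − F(−1) = 51/20 − (-61/20) = 28/5.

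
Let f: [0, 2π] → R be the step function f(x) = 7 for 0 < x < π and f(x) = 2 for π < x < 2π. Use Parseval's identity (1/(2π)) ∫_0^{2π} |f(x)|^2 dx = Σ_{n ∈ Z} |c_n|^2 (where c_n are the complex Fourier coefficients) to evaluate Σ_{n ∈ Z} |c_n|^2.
Σ |c_n|^2 = 53/2

Parseval equates the L^2 energy of f (normalised by 1/(2π)) with the ℓ^2 sum of its Fourier coefficients: (1/(2π)) ∫_0^{2π} |f|^2 = Σ |c_n|^2.
Compute the left side: (1/(2π)) [∫_0^π 7^2 dx + ∫_π^{2π} 2^2 dx] = (1/(2π)) · (49π + 4π) = (49 + 4)/2 = 53/2.
So Σ_{n ∈ Z} |c_n|^2 = 53/2.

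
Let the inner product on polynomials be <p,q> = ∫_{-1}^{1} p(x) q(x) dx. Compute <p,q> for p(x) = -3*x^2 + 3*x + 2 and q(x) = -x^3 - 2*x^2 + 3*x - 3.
<p,q> = -22/15

Expand the product: p(x)·q(x) = 3*x^5 + 3*x^4 - 17*x^3 + 14*x^2 - 3*x - 6.
∫_{-1}^{1} of each monomial x^k gives [2/(k+1) if k even, 0 if k odd]. Integrating term-by-term (or equivalently evaluating the antiderivative F(x) = x^6/2 + 3*x^5/5 - 17*x^4/4 + 14*x^3/3 - 3*x^2/2 - 6*x at the endpoints):
  F(1) − F(−1) = -359/60 − (-271/60) = -22/15.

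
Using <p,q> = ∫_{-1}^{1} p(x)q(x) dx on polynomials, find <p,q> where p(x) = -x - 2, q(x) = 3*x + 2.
<p,q> = -10

Expand the product: p(x)·q(x) = -3*x^2 - 8*x - 4.
∫_{-1}^{1} of each monomial x^k gives [2/(k+1) if k even, 0 if k odd]. Integrating term-by-term (or equivalently evaluating the antiderivative F(x) = -x^3 - 4*x^2 - 4*x at the endpoints):
  F(1) − F(−1) = -9 − (1) = -10.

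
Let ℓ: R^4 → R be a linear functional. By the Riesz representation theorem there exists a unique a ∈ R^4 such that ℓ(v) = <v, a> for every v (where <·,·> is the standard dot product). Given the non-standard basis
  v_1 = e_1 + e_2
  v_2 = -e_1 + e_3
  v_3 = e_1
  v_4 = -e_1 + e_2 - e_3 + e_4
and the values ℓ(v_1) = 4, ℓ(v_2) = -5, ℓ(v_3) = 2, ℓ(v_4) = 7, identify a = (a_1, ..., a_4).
a = (2, 2, -3, 4)

Write a = (a_1, ..., a_4) in the standard basis. For each basis vector v_i, ℓ(v_i) = <v_i, a> is a linear equation in the a_j's. Collect the n equations into a matrix system V a = ℓ, where row i of V is v_i (expressed in the standard basis). Since V is invertible (lower-triangular with 1s on the diagonal, up to permutation), solve by back-substitution:
  V =
[[1, 1, 0, 0],
 [-1, 0, 1, 0],
 [1, 0, 0, 0],
 [-1, 1, -1, 1]]
  V a = (4, -5, 2, 7)
Solving gives a = (2, 2, -3, 4).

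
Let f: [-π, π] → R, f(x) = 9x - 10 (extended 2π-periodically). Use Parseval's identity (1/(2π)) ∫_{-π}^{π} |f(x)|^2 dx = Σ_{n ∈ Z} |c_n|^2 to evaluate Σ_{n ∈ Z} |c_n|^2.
Σ |c_n|^2 = 27π^2 + 100

Expand and integrate term by term over [-π, π]:
  ∫ (9x)^2 dx = 81·(2π^3/3); ∫ 2·9·(-10)·x dx = 0 (odd integrand); ∫ (-10)^2 dx = 100·2π.
So (1/(2π)) ∫_{-π}^{π} (9x - 10)^2 dx = 81π^2/3 + 100 = 27π^2 + 100.
Parseval ⇒ Σ |c_n|^2 = 27π^2 + 100.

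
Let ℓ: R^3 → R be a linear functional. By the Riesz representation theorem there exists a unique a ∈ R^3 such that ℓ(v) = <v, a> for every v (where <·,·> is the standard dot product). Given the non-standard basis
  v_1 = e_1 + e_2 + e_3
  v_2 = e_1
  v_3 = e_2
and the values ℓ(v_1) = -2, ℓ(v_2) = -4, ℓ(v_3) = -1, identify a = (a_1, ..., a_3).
a = (-4, -1, 3)

Write a = (a_1, ..., a_3) in the standard basis. For each basis vector v_i, ℓ(v_i) = <v_i, a> is a linear equation in the a_j's. Collect the n equations into a matrix system V a = ℓ, where row i of V is v_i (expressed in the standard basis). Since V is invertible (lower-triangular with 1s on the diagonal, up to permutation), solve by back-substitution:
  V =
[[1, 1, 1],
 [1, 0, 0],
 [0, 1, 0]]
  V a = (-2, -4, -1)
Solving gives a = (-4, -1, 3).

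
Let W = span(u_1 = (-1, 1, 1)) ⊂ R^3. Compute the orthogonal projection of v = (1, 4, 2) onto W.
proj_W(v) = (-5/3, 5/3, 5/3)

Set up U = [u_1 | ... | u_1] ∈ R^(3×1). The projector onto W = col(U) is P = U (U^T U)^(-1) U^T.
Compute U^T U =
  [3],
and U^T v = (5).
Solve U^T U · c = U^T v for the coefficients: c = (5/3). The projection is proj_W(v) = U c.
Check: (v - proj_W(v)) · u_1 = 0  (should be 0).
Result: proj_W(v) = (-5/3, 5/3, 5/3).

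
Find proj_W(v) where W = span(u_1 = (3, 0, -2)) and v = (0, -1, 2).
proj_W(v) = (-12/13, 0, 8/13)

Set up U = [u_1 | ... | u_1] ∈ R^(3×1). The projector onto W = col(U) is P = U (U^T U)^(-1) U^T.
Compute U^T U =
  [13],
and U^T v = (-4).
Solve U^T U · c = U^T v for the coefficients: c = (-4/13). The projection is proj_W(v) = U c.
Check: (v - proj_W(v)) · u_1 = 0  (should be 0).
Result: proj_W(v) = (-12/13, 0, 8/13).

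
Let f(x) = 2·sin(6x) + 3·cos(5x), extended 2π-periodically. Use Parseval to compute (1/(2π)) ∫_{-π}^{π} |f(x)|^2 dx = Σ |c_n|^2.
Σ |c_n|^2 = 13/2

Expand |f|^2 and use orthogonality of {sin(nx), cos(mx)} on [-π, π]:
  ∫_{-π}^{π} sin(nx)^2 dx = π, ∫ cos(mx)^2 dx = π, and cross terms integrate to 0.
So ∫_{-π}^{π} f(x)^2 dx = 2^2 · π + 3^2 · π = (4 + 9)π.
Divide by 2π: (4 + 9)/2 = 13/2.
By Parseval, this equals Σ |c_n|^2.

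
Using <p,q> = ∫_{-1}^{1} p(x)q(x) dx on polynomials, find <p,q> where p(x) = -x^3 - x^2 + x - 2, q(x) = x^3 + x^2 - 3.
<p,q> = 260/21

Expand the product: p(x)·q(x) = -x^6 - 2*x^5 + 2*x^3 + x^2 - 3*x + 6.
∫_{-1}^{1} of each monomial x^k gives [2/(k+1) if k even, 0 if k odd]. Integrating term-by-term (or equivalently evaluating the antiderivative F(x) = -x^7/7 - x^6/3 + x^4/2 + x^3/3 - 3*x^2/2 + 6*x at the endpoints):
  F(1) − F(−1) = 34/7 − (-158/21) = 260/21.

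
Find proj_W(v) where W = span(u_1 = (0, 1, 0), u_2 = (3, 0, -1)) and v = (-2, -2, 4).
proj_W(v) = (-3, -2, 1)

Set up U = [u_1 | ... | u_2] ∈ R^(3×2). The projector onto W = col(U) is P = U (U^T U)^(-1) U^T.
Compute U^T U =
  [1, 0]
  [0, 10],
and U^T v = (-2, -10).
Solve U^T U · c = U^T v for the coefficients: c = (-2, -1). The projection is proj_W(v) = U c.
Check: (v - proj_W(v)) · u_1 = 0  (should be 0).
Check: (v - proj_W(v)) · u_2 = 0  (should be 0).
Result: proj_W(v) = (-3, -2, 1).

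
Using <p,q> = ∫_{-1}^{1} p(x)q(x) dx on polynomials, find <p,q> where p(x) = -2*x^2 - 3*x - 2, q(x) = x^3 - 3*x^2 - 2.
<p,q> = 238/15

Expand the product: p(x)·q(x) = -2*x^5 + 3*x^4 + 7*x^3 + 10*x^2 + 6*x + 4.
∫_{-1}^{1} of each monomial x^k gives [2/(k+1) if k even, 0 if k odd]. Integrating term-by-term (or equivalently evaluating the antiderivative F(x) = -x^6/3 + 3*x^5/5 + 7*x^4/4 + 10*x^3/3 + 3*x^2 + 4*x at the endpoints):
  F(1) − F(−1) = 247/20 − (-211/60) = 238/15.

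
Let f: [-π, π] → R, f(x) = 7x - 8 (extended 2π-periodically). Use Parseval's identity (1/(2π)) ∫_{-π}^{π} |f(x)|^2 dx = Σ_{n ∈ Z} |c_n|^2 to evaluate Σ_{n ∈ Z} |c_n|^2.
Σ |c_n|^2 = 49π^2/3 + 64

Expand and integrate term by term over [-π, π]:
  ∫ (7x)^2 dx = 49·(2π^3/3); ∫ 2·7·(-8)·x dx = 0 (odd integrand); ∫ (-8)^2 dx = 64·2π.
So (1/(2π)) ∫_{-π}^{π} (7x - 8)^2 dx = 49π^2/3 + 64 = 49π^2/3 + 64.
Parseval ⇒ Σ |c_n|^2 = 49π^2/3 + 64.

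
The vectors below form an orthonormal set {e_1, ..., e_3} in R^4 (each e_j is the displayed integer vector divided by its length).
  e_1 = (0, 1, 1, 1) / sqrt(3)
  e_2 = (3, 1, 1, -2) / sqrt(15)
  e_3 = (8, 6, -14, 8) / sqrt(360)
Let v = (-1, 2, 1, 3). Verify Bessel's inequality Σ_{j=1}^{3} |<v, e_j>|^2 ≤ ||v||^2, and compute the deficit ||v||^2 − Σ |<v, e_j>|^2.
Σ |<v, e_j>|^2 = 269/18; ||v||^2 = 15; deficit = 1/18

Write each e_j = u_j / sqrt(<u_j, u_j>) where u_j is the displayed integer vector. Then <v, e_j> = <v, u_j> / sqrt(<u_j, u_j>), so |<v, e_j>|^2 = <v, u_j>^2 / <u_j, u_j>.
Coefficients: <v, e_1> = 6/sqrt(3), <v, e_2> = -6/sqrt(15), <v, e_3> = 14/sqrt(360).
Square and sum: Σ |<v, e_j>|^2 = 269/18.
Compute ||v||^2 = v·v = 15.
Deficit = 15 − 269/18 = 1/18 ≥ 0, confirming Bessel's inequality. (The deficit equals ||v − Σ <v,e_j> e_j||^2, the squared distance from v to span{e_j}.)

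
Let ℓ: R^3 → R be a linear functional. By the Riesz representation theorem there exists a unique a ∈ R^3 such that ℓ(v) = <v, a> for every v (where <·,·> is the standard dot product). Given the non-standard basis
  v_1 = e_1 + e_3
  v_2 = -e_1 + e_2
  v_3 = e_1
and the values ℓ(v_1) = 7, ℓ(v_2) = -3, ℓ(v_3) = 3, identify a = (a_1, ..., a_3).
a = (3, 0, 4)

Write a = (a_1, ..., a_3) in the standard basis. For each basis vector v_i, ℓ(v_i) = <v_i, a> is a linear equation in the a_j's. Collect the n equations into a matrix system V a = ℓ, where row i of V is v_i (expressed in the standard basis). Since V is invertible (lower-triangular with 1s on the diagonal, up to permutation), solve by back-substitution:
  V =
[[1, 0, 1],
 [-1, 1, 0],
 [1, 0, 0]]
  V a = (7, -3, 3)
Solving gives a = (3, 0, 4).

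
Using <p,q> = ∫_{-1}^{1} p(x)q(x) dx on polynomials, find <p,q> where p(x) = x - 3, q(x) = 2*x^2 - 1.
<p,q> = 2

Expand the product: p(x)·q(x) = 2*x^3 - 6*x^2 - x + 3.
∫_{-1}^{1} of each monomial x^k gives [2/(k+1) if k even, 0 if k odd]. Integrating term-by-term (or equivalently evaluating the antiderivative F(x) = x^4/2 - 2*x^3 - x^2/2 + 3*x at the endpoints):
  F(1) − F(−1) = 1 − (-1) = 2.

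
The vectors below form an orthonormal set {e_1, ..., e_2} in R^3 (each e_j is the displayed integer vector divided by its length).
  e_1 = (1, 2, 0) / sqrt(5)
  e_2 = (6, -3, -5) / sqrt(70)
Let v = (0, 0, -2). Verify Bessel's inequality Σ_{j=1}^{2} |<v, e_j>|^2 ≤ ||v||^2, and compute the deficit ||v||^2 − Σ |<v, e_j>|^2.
Σ |<v, e_j>|^2 = 10/7; ||v||^2 = 4; deficit = 18/7

Write each e_j = u_j / sqrt(<u_j, u_j>) where u_j is the displayed integer vector. Then <v, e_j> = <v, u_j> / sqrt(<u_j, u_j>), so |<v, e_j>|^2 = <v, u_j>^2 / <u_j, u_j>.
Coefficients: <v, e_1> = 0/sqrt(5), <v, e_2> = 10/sqrt(70).
Square and sum: Σ |<v, e_j>|^2 = 10/7.
Compute ||v||^2 = v·v = 4.
Deficit = 4 − 10/7 = 18/7 ≥ 0, confirming Bessel's inequality. (The deficit equals ||v − Σ <v,e_j> e_j||^2, the squared distance from v to span{e_j}.)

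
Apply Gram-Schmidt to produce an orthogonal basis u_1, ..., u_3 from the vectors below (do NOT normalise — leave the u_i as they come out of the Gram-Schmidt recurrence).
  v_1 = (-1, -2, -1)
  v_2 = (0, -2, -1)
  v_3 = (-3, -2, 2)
Orthogonal basis:
  u_1 = (-1, -2, -1)
  u_2 = (5/6, -1/3, -1/6)
  u_3 = (0, -6/5, 12/5)

Apply the Gram-Schmidt recurrence
  u_1 = v_1
  u_i = v_i − Σ_{j<i} ((v_i · u_j) / (u_j · u_j)) · u_j.

Step by step this gives:
  u_1 = (-1, -2, -1)
  u_2 = (5/6, -1/3, -1/6)
  u_3 = (0, -6/5, 12/5)

Orthogonality check:
  u_2 · u_1 = 0 (should be 0)
  u_3 · u_1 = 0 (should be 0)
  u_3 · u_2 = 0 (should be 0)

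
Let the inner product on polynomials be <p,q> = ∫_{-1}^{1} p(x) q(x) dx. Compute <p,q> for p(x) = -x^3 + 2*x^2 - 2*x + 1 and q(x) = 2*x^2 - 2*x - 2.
<p,q> = -4/15

Expand the product: p(x)·q(x) = -2*x^5 + 6*x^4 - 6*x^3 + 2*x^2 + 2*x - 2.
∫_{-1}^{1} of each monomial x^k gives [2/(k+1) if k even, 0 if k odd]. Integrating term-by-term (or equivalently evaluating the antiderivative F(x) = -x^6/3 + 6*x^5/5 - 3*x^4/2 + 2*x^3/3 + x^2 - 2*x at the endpoints):
  F(1) − F(−1) = -29/30 − (-7/10) = -4/15.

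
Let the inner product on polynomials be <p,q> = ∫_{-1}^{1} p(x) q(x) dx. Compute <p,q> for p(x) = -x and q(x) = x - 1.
<p,q> = -2/3

Expand the product: p(x)·q(x) = -x^2 + x.
∫_{-1}^{1} of each monomial x^k gives [2/(k+1) if k even, 0 if k odd]. Integrating term-by-term (or equivalently evaluating the antiderivative F(x) = -x^3/3 + x^2/2 at the endpoints):
  F(1) − F(−1) = 1/6 − (5/6) = -2/3.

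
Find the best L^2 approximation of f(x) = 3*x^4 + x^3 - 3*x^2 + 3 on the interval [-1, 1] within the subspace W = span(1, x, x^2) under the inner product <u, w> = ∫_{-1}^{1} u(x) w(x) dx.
g(x) = -3*x^2/7 + 3*x/5 + 96/35

The best approximation g ∈ W is the orthogonal projection of f onto W. Writing g = a_0 + a_1 x + a_2 x^2, the coefficients solve the normal equations G · a = b where
  G_{ij} = <φ_i, φ_j> and b_i = <f, φ_i>, with φ_0 = 1, φ_1 = x, φ_2 = x^2.
G =
  [2, 0, 2/3]
  [0, 2/3, 0]
  [2/3, 0, 2/5],
b = (26/5, 2/5, 58/35).
Solving gives a_0 = 96/35, a_1 = 3/5, a_2 = -3/7, so
  g(x) = -3*x^2/7 + 3*x/5 + 96/35.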